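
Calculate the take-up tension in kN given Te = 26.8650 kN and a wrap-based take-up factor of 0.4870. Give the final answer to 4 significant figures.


T_tu = 26.8650 * 0.4870
T_tu = 13.08 kN


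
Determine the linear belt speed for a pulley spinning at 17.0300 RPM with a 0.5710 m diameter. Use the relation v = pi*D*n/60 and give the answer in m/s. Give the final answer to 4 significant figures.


v = pi * 0.5710 * 17.0300 / 60
v = 0.5092 m/s


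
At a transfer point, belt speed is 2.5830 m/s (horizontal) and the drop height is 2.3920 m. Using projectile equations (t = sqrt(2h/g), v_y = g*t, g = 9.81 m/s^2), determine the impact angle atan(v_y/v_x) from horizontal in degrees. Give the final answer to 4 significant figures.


t = sqrt(2*2.3920/9.81) = 0.698331 s
v_y = 9.81 * 0.698331 = 6.85063 m/s
angle = atan(6.85063 / 2.5830) = 69.34 deg


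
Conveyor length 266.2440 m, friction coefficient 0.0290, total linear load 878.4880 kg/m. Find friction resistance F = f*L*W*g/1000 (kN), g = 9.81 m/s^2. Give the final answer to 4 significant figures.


F = 0.0290 * 266.2440 * 878.4880 * 9.81 / 1000
F = 66.54 kN


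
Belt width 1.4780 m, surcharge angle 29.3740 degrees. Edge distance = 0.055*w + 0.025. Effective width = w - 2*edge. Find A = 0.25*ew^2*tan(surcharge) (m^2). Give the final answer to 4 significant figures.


edge = 0.055*1.4780 + 0.025 = 0.10629 m
ew = 1.4780 - 2*0.10629 = 1.26542 m
A = 0.25 * 1.26542^2 * tan(29.3740 deg)
A = 0.2253 m^2


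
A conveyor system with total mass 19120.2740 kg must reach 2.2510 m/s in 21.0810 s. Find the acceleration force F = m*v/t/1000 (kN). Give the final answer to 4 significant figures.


F = 19120.2740 * 2.2510 / 21.0810 / 1000
F = 2.042 kN


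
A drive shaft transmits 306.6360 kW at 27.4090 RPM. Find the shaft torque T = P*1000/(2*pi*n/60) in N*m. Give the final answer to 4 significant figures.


omega = 2*pi*27.4090/60 = 2.87026 rad/s
T = 306.6360*1000 / 2.87026
T = 106800 N*m


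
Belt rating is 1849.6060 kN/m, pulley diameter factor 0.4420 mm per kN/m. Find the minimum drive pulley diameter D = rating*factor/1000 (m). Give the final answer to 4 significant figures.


D = 1849.6060 * 0.4420 / 1000
D = 0.8175 m


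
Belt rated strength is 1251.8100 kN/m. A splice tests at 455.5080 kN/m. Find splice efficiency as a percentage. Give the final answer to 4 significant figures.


Eff = 455.5080 / 1251.8100 * 100
Eff = 36.39 %


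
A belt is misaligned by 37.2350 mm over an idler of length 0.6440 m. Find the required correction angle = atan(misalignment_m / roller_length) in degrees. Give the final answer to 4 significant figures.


misalign_m = 37.2350 / 1000 = 0.037235 m
angle = atan(0.037235 / 0.6440)
angle = 3.309 deg


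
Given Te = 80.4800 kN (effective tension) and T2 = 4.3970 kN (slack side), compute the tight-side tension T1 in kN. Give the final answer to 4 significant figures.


T1 = Te + T2 = 80.4800 + 4.3970
T1 = 84.88 kN


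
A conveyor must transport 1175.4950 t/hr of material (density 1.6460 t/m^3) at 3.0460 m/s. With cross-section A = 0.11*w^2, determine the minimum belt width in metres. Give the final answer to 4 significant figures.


A_req = 1175.4950 / (3.0460 * 1.6460 * 3600) = 0.0651266 m^2
w = sqrt(0.0651266 / 0.11)
w = 0.7695 m


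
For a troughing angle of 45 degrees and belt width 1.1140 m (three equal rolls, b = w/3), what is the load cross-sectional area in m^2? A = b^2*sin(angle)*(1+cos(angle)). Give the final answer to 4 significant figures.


b = 1.1140/3 = 0.371333 m
A = 0.371333^2 * sin(45 deg) * (1 + cos(45 deg))
A = 0.1664 m^2


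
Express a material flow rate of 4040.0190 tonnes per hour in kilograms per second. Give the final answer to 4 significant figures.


m_dot = 4040.0190 * 1000 / 3600
m_dot = 1122 kg/s


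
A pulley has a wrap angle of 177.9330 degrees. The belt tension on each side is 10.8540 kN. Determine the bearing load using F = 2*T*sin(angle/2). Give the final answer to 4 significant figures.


F = 2 * 10.8540 * sin(177.9330/2 deg)
F = 21.70 kN


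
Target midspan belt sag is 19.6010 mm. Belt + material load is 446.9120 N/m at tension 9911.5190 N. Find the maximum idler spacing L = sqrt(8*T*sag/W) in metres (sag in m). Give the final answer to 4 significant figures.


sag = 19.6010/1000 = 0.019601 m
L = sqrt(8 * 9911.5190 * 0.019601 / 446.9120)
L = 1.865 m


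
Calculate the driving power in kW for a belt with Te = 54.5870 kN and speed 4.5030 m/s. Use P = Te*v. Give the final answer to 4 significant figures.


P = Te * v = 54.5870 * 4.5030
P = 245.8 kW


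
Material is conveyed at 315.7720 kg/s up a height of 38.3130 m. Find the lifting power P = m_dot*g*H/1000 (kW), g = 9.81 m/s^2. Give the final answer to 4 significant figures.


P = 315.7720 * 9.81 * 38.3130 / 1000
P = 118.7 kW


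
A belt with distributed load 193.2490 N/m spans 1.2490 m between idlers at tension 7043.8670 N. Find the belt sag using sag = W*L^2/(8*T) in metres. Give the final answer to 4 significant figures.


sag = 193.2490 * 1.2490^2 / (8 * 7043.8670)
sag = 0.005350 m


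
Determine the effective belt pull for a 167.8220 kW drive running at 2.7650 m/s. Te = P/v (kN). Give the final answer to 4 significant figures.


Te = P / v = 167.8220 / 2.7650
Te = 60.70 kN


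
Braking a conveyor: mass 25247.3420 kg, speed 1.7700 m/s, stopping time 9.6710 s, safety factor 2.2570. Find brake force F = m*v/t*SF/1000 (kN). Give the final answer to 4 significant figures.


F = 25247.3420 * 1.7700 / 9.6710 * 2.2570 / 1000
F = 10.43 kN


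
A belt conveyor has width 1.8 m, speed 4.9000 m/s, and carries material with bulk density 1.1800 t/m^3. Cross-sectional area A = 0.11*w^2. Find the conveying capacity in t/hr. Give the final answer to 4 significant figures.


A = 0.11 * 1.8^2 = 0.3564 m^2
C = 0.3564 * 4.9000 * 1.1800 * 3600
C = 7419 t/hr


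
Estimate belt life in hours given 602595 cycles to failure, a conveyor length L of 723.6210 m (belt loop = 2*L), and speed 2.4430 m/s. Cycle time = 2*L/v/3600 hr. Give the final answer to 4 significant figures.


cycle_time = 2 * 723.6210 / 2.4430 / 3600 = 0.164557 hr
life = 602595 * 0.164557 = 99160 hours


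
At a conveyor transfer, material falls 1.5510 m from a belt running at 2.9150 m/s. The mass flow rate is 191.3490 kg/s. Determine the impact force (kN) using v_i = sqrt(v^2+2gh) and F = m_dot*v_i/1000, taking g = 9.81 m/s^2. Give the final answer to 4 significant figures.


v_i = sqrt(2.9150^2 + 2*9.81*1.5510) = 6.23922 m/s
F = 191.3490 * 6.23922 / 1000
F = 1.194 kN


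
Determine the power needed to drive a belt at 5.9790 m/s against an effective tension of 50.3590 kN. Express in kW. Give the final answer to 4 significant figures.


P = Te * v = 50.3590 * 5.9790
P = 301.1 kW


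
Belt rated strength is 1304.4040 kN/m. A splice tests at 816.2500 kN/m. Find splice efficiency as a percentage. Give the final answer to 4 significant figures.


Eff = 816.2500 / 1304.4040 * 100
Eff = 62.58 %


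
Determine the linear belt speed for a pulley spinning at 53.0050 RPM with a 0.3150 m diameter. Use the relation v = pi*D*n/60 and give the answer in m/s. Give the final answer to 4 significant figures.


v = pi * 0.3150 * 53.0050 / 60
v = 0.8742 m/s


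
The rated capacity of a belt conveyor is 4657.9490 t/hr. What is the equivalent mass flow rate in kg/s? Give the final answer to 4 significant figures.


m_dot = 4657.9490 * 1000 / 3600
m_dot = 1294 kg/s


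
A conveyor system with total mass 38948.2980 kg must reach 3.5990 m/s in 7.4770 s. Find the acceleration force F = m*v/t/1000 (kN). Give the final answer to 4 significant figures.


F = 38948.2980 * 3.5990 / 7.4770 / 1000
F = 18.75 kN


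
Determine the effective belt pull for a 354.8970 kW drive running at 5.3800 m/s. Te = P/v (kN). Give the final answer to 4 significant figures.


Te = P / v = 354.8970 / 5.3800
Te = 65.97 kN


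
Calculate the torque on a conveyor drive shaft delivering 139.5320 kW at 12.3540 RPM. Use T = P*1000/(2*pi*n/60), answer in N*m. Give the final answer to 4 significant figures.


omega = 2*pi*12.3540/60 = 1.29371 rad/s
T = 139.5320*1000 / 1.29371
T = 107900 N*m


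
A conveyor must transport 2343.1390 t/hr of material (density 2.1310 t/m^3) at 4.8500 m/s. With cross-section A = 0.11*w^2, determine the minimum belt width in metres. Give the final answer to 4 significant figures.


A_req = 2343.1390 / (4.8500 * 2.1310 * 3600) = 0.0629753 m^2
w = sqrt(0.0629753 / 0.11)
w = 0.7566 m


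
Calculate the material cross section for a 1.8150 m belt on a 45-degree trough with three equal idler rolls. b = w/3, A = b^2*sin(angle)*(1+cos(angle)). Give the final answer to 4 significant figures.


b = 1.8150/3 = 0.605 m
A = 0.605^2 * sin(45 deg) * (1 + cos(45 deg))
A = 0.4418 m^2


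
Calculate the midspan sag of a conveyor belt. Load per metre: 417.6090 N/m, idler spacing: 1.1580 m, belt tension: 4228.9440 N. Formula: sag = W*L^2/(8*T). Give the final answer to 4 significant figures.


sag = 417.6090 * 1.1580^2 / (8 * 4228.9440)
sag = 0.01655 m


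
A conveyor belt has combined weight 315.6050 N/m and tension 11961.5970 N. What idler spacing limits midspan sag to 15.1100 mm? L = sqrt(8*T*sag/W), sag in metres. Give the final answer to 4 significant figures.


sag = 15.1100/1000 = 0.015110 m
L = sqrt(8 * 11961.5970 * 0.015110 / 315.6050)
L = 2.140 m


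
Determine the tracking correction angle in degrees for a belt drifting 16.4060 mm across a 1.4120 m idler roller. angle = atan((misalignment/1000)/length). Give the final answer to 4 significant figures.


misalign_m = 16.4060 / 1000 = 0.016406 m
angle = atan(0.016406 / 1.4120)
angle = 0.6657 deg


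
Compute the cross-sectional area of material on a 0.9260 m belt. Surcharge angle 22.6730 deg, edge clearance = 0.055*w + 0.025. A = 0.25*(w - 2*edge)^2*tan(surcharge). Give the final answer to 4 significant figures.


edge = 0.055*0.9260 + 0.025 = 0.07593 m
ew = 0.9260 - 2*0.07593 = 0.77414 m
A = 0.25 * 0.77414^2 * tan(22.6730 deg)
A = 0.06259 m^2


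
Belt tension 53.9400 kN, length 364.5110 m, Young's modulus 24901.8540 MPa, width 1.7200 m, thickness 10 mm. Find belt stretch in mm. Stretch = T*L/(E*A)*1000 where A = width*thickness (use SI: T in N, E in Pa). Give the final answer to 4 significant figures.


A = 1.7200 * 0.01 = 0.01720 m^2
Stretch = 53.9400*1000 * 364.5110 / (24901.8540e6 * 0.01720) * 1000
Stretch = 45.91 mm


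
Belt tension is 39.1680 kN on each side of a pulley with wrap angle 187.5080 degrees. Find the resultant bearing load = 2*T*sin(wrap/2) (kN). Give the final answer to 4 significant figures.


F = 2 * 39.1680 * sin(187.5080/2 deg)
F = 78.17 kN


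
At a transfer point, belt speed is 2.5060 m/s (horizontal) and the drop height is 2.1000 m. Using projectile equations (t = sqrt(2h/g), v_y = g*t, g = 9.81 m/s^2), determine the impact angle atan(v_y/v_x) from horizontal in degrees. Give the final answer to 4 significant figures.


t = sqrt(2*2.1000/9.81) = 0.65432 s
v_y = 9.81 * 0.65432 = 6.41888 m/s
angle = atan(6.41888 / 2.5060) = 68.67 deg


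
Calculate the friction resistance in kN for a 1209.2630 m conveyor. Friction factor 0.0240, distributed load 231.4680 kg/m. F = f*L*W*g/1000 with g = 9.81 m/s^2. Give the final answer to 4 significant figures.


F = 0.0240 * 1209.2630 * 231.4680 * 9.81 / 1000
F = 65.90 kN


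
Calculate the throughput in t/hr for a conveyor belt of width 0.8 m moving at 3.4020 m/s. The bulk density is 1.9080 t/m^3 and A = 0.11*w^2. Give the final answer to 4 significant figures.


A = 0.11 * 0.8^2 = 0.0704 m^2
C = 0.0704 * 3.4020 * 1.9080 * 3600
C = 1645 t/hr


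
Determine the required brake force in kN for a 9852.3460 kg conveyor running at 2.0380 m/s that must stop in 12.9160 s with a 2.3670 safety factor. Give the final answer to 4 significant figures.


F = 9852.3460 * 2.0380 / 12.9160 * 2.3670 / 1000
F = 3.680 kN


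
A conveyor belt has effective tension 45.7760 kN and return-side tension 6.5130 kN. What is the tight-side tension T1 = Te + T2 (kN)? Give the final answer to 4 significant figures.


T1 = Te + T2 = 45.7760 + 6.5130
T1 = 52.29 kN


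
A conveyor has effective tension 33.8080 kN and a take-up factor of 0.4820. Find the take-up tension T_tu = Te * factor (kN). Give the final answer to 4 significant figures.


T_tu = 33.8080 * 0.4820
T_tu = 16.30 kN


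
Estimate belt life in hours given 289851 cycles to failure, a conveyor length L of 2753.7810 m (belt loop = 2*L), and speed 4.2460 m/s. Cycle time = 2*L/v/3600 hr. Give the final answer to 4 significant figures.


cycle_time = 2 * 2753.7810 / 4.2460 / 3600 = 0.36031 hr
life = 289851 * 0.36031 = 104400 hours


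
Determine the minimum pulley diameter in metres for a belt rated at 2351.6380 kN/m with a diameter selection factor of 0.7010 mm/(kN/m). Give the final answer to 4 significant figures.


D = 2351.6380 * 0.7010 / 1000
D = 1.648 m


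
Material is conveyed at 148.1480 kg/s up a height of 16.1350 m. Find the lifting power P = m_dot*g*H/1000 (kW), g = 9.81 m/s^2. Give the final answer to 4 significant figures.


P = 148.1480 * 9.81 * 16.1350 / 1000
P = 23.45 kW


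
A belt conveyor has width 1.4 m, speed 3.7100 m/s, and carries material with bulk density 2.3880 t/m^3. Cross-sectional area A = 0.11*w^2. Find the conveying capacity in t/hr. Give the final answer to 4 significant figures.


A = 0.11 * 1.4^2 = 0.2156 m^2
C = 0.2156 * 3.7100 * 2.3880 * 3600
C = 6876 t/hr


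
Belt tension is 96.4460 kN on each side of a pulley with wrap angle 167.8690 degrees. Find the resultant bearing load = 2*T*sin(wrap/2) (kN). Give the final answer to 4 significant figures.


F = 2 * 96.4460 * sin(167.8690/2 deg)
F = 191.8 kN


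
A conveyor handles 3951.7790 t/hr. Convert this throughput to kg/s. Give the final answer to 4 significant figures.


m_dot = 3951.7790 * 1000 / 3600
m_dot = 1098 kg/s


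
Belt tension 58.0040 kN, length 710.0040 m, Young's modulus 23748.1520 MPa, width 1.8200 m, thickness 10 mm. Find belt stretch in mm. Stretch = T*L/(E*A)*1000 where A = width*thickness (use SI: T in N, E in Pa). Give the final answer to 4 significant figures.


A = 1.8200 * 0.01 = 0.01820 m^2
Stretch = 58.0040*1000 * 710.0040 / (23748.1520e6 * 0.01820) * 1000
Stretch = 95.28 mm


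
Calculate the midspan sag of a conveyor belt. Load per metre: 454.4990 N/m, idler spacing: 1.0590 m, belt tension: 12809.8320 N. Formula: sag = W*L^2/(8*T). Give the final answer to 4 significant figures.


sag = 454.4990 * 1.0590^2 / (8 * 12809.8320)
sag = 0.004974 m


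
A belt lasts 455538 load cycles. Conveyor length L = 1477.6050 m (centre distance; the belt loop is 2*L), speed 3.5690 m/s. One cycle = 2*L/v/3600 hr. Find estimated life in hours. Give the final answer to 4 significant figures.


cycle_time = 2 * 1477.6050 / 3.5690 / 3600 = 0.230006 hr
life = 455538 * 0.230006 = 104800 hours


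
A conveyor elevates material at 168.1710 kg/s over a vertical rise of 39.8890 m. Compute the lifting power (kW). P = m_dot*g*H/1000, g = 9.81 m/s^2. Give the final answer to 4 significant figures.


P = 168.1710 * 9.81 * 39.8890 / 1000
P = 65.81 kW


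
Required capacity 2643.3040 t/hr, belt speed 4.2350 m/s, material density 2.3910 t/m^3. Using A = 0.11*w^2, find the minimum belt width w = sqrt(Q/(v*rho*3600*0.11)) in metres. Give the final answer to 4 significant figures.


A_req = 2643.3040 / (4.2350 * 2.3910 * 3600) = 0.0725123 m^2
w = sqrt(0.0725123 / 0.11)
w = 0.8119 m


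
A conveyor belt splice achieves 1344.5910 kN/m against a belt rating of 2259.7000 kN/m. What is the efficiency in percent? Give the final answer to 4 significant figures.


Eff = 1344.5910 / 2259.7000 * 100
Eff = 59.50 %


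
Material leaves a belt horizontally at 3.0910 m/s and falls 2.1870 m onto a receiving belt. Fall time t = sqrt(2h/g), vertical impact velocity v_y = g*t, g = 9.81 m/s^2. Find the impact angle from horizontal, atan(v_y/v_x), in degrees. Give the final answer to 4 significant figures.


t = sqrt(2*2.1870/9.81) = 0.667736 s
v_y = 9.81 * 0.667736 = 6.55049 m/s
angle = atan(6.55049 / 3.0910) = 64.74 deg


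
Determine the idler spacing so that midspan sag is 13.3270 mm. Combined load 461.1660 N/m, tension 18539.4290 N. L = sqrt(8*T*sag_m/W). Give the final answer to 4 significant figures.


sag = 13.3270/1000 = 0.013327 m
L = sqrt(8 * 18539.4290 * 0.013327 / 461.1660)
L = 2.070 m


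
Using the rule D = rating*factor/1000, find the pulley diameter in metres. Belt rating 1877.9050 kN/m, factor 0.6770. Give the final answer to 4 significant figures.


D = 1877.9050 * 0.6770 / 1000
D = 1.271 m


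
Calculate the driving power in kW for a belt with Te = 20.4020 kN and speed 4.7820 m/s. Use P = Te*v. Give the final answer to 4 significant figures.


P = Te * v = 20.4020 * 4.7820
P = 97.56 kW


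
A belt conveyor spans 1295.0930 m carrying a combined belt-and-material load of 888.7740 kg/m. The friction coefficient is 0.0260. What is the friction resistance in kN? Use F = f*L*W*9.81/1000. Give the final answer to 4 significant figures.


F = 0.0260 * 1295.0930 * 888.7740 * 9.81 / 1000
F = 293.6 kN


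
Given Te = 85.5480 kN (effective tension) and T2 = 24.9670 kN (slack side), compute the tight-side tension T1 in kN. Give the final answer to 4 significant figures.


T1 = Te + T2 = 85.5480 + 24.9670
T1 = 110.5 kN


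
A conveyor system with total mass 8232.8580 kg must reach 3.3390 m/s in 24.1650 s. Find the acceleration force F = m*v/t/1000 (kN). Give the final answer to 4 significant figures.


F = 8232.8580 * 3.3390 / 24.1650 / 1000
F = 1.138 kN


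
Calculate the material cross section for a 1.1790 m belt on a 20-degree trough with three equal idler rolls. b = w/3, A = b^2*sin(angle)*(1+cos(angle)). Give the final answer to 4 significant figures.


b = 1.1790/3 = 0.393 m
A = 0.393^2 * sin(20 deg) * (1 + cos(20 deg))
A = 0.1025 m^2


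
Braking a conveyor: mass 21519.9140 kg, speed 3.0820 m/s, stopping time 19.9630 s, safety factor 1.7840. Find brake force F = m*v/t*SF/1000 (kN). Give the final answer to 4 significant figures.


F = 21519.9140 * 3.0820 / 19.9630 * 1.7840 / 1000
F = 5.927 kN


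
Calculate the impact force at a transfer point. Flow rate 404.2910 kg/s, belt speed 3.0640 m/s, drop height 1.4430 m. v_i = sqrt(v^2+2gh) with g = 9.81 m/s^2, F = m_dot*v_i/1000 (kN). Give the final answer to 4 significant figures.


v_i = sqrt(3.0640^2 + 2*9.81*1.4430) = 6.14001 m/s
F = 404.2910 * 6.14001 / 1000
F = 2.482 kN


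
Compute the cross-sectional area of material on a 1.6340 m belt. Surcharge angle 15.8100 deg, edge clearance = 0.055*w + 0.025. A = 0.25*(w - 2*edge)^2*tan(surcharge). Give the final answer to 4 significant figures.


edge = 0.055*1.6340 + 0.025 = 0.11487 m
ew = 1.6340 - 2*0.11487 = 1.40426 m
A = 0.25 * 1.40426^2 * tan(15.8100 deg)
A = 0.1396 m^2


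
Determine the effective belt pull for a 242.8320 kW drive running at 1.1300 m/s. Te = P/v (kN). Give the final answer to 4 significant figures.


Te = P / v = 242.8320 / 1.1300
Te = 214.9 kN


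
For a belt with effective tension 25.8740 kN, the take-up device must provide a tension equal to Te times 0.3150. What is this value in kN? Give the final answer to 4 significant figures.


T_tu = 25.8740 * 0.3150
T_tu = 8.150 kN


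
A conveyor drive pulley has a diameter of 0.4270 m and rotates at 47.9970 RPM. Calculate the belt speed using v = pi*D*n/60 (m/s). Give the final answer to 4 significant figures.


v = pi * 0.4270 * 47.9970 / 60
v = 1.073 m/s


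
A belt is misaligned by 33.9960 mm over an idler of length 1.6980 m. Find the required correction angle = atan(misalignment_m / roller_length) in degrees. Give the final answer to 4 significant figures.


misalign_m = 33.9960 / 1000 = 0.033996 m
angle = atan(0.033996 / 1.6980)
angle = 1.147 deg


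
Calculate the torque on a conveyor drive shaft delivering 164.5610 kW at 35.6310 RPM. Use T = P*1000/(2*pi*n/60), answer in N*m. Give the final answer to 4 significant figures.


omega = 2*pi*35.6310/60 = 3.73127 rad/s
T = 164.5610*1000 / 3.73127
T = 44100 N*m


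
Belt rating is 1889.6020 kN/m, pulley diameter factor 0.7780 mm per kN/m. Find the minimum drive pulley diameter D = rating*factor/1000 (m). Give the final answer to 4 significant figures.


D = 1889.6020 * 0.7780 / 1000
D = 1.470 m


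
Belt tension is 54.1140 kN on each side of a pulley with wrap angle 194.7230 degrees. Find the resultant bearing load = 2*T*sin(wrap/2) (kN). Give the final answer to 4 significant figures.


F = 2 * 54.1140 * sin(194.7230/2 deg)
F = 107.3 kN


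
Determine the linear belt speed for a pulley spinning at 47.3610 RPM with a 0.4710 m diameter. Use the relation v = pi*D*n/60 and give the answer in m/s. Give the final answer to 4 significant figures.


v = pi * 0.4710 * 47.3610 / 60
v = 1.168 m/s


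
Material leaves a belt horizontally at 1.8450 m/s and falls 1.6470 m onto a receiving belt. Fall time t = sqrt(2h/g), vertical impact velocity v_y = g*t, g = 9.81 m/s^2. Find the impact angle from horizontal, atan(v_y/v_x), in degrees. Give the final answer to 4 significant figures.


t = sqrt(2*1.6470/9.81) = 0.579465 s
v_y = 9.81 * 0.579465 = 5.68455 m/s
angle = atan(5.68455 / 1.8450) = 72.02 deg


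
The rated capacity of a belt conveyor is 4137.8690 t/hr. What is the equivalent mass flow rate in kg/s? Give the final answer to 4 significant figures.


m_dot = 4137.8690 * 1000 / 3600
m_dot = 1149 kg/s


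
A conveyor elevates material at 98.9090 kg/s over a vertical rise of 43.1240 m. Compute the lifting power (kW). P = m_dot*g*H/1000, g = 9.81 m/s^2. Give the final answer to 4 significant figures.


P = 98.9090 * 9.81 * 43.1240 / 1000
P = 41.84 kW


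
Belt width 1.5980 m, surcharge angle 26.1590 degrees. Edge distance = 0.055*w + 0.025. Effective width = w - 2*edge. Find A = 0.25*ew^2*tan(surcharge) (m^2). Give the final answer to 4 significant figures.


edge = 0.055*1.5980 + 0.025 = 0.11289 m
ew = 1.5980 - 2*0.11289 = 1.37222 m
A = 0.25 * 1.37222^2 * tan(26.1590 deg)
A = 0.2312 m^2


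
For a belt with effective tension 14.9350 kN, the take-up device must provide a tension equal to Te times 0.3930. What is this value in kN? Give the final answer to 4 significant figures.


T_tu = 14.9350 * 0.3930
T_tu = 5.869 kN


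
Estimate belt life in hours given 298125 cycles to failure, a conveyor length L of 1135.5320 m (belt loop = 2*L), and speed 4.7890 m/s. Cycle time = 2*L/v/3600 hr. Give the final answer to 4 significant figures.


cycle_time = 2 * 1135.5320 / 4.7890 / 3600 = 0.131729 hr
life = 298125 * 0.131729 = 39270 hours


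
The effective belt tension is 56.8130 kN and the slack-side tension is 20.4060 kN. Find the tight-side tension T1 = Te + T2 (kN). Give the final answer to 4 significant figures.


T1 = Te + T2 = 56.8130 + 20.4060
T1 = 77.22 kN


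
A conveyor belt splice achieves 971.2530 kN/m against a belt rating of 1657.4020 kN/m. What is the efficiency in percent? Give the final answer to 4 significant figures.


Eff = 971.2530 / 1657.4020 * 100
Eff = 58.60 %


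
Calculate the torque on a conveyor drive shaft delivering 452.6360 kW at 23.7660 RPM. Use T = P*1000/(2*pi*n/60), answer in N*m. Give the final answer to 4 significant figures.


omega = 2*pi*23.7660/60 = 2.48877 rad/s
T = 452.6360*1000 / 2.48877
T = 181900 N*m


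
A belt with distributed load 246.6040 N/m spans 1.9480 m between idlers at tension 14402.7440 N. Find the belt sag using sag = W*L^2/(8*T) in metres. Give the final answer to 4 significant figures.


sag = 246.6040 * 1.9480^2 / (8 * 14402.7440)
sag = 0.008122 m


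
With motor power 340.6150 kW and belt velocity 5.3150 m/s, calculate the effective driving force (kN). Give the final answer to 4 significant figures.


Te = P / v = 340.6150 / 5.3150
Te = 64.09 kN


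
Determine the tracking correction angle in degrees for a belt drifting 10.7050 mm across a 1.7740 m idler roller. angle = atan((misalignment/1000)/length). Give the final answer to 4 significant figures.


misalign_m = 10.7050 / 1000 = 0.010705 m
angle = atan(0.010705 / 1.7740)
angle = 0.3457 deg


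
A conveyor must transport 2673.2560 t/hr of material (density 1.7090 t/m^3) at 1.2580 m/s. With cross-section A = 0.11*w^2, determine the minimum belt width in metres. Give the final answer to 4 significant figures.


A_req = 2673.2560 / (1.2580 * 1.7090 * 3600) = 0.345394 m^2
w = sqrt(0.345394 / 0.11)
w = 1.772 m


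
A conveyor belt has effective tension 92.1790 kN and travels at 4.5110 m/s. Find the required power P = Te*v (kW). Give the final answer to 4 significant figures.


P = Te * v = 92.1790 * 4.5110
P = 415.8 kW


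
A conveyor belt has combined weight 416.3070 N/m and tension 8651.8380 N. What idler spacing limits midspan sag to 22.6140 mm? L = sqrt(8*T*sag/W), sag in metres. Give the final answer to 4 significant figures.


sag = 22.6140/1000 = 0.022614 m
L = sqrt(8 * 8651.8380 * 0.022614 / 416.3070)
L = 1.939 m


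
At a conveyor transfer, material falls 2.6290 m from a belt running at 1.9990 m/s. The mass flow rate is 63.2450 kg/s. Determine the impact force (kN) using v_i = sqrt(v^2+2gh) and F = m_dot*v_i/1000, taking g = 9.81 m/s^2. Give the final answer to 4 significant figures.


v_i = sqrt(1.9990^2 + 2*9.81*2.6290) = 7.455 m/s
F = 63.2450 * 7.455 / 1000
F = 0.4715 kN


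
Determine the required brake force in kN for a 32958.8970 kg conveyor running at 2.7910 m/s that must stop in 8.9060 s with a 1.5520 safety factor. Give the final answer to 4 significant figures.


F = 32958.8970 * 2.7910 / 8.9060 * 1.5520 / 1000
F = 16.03 kN


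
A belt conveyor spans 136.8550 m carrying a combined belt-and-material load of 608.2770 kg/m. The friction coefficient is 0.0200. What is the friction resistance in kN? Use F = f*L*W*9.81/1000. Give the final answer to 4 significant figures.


F = 0.0200 * 136.8550 * 608.2770 * 9.81 / 1000
F = 16.33 kN


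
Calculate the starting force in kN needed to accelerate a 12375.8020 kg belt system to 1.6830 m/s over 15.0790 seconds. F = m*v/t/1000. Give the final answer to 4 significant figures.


F = 12375.8020 * 1.6830 / 15.0790 / 1000
F = 1.381 kN


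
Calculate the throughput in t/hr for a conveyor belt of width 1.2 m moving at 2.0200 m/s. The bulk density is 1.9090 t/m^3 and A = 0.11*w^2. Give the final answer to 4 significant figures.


A = 0.11 * 1.2^2 = 0.1584 m^2
C = 0.1584 * 2.0200 * 1.9090 * 3600
C = 2199 t/hr


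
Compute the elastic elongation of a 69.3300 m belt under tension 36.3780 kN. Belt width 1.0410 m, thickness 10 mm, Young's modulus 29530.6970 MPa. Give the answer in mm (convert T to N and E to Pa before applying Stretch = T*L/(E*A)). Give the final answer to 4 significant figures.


A = 1.0410 * 0.01 = 0.01041 m^2
Stretch = 36.3780*1000 * 69.3300 / (29530.6970e6 * 0.01041) * 1000
Stretch = 8.204 mm


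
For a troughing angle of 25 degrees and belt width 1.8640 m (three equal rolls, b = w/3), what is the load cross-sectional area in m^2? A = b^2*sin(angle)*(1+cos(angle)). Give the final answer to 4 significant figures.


b = 1.8640/3 = 0.621333 m
A = 0.621333^2 * sin(25 deg) * (1 + cos(25 deg))
A = 0.3110 m^2


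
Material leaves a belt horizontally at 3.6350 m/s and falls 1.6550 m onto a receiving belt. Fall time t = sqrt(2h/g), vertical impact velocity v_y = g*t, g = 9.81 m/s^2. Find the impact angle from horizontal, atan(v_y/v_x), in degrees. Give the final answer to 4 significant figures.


t = sqrt(2*1.6550/9.81) = 0.580871 s
v_y = 9.81 * 0.580871 = 5.69834 m/s
angle = atan(5.69834 / 3.6350) = 57.47 deg


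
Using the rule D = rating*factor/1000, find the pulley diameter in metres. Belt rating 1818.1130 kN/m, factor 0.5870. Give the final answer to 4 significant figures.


D = 1818.1130 * 0.5870 / 1000
D = 1.067 m


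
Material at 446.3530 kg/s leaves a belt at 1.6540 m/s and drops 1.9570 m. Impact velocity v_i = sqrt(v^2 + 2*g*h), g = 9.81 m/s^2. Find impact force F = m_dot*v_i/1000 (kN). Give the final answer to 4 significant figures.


v_i = sqrt(1.6540^2 + 2*9.81*1.9570) = 6.41343 m/s
F = 446.3530 * 6.41343 / 1000
F = 2.863 kN


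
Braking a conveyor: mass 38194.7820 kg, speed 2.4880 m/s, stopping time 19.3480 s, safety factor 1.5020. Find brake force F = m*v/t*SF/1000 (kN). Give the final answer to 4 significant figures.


F = 38194.7820 * 2.4880 / 19.3480 * 1.5020 / 1000
F = 7.377 kN


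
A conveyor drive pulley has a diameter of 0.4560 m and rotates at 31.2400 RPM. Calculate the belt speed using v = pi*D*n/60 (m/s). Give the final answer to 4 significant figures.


v = pi * 0.4560 * 31.2400 / 60
v = 0.7459 m/s


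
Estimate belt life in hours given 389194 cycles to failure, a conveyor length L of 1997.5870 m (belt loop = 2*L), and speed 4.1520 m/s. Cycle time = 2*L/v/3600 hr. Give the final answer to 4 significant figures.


cycle_time = 2 * 1997.5870 / 4.1520 / 3600 = 0.267286 hr
life = 389194 * 0.267286 = 104000 hours


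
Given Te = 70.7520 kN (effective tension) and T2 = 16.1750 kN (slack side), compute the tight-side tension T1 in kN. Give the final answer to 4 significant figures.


T1 = Te + T2 = 70.7520 + 16.1750
T1 = 86.93 kN


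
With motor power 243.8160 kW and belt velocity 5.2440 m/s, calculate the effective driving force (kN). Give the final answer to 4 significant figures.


Te = P / v = 243.8160 / 5.2440
Te = 46.49 kN


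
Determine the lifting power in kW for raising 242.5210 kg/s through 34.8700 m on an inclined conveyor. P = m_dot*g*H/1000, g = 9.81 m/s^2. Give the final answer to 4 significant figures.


P = 242.5210 * 9.81 * 34.8700 / 1000
P = 82.96 kW


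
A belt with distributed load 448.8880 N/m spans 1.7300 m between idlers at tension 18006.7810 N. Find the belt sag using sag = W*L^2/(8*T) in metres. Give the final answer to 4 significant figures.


sag = 448.8880 * 1.7300^2 / (8 * 18006.7810)
sag = 0.009326 m


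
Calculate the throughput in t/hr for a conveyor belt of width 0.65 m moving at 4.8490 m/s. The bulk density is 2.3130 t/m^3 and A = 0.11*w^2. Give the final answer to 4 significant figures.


A = 0.11 * 0.65^2 = 0.046475 m^2
C = 0.046475 * 4.8490 * 2.3130 * 3600
C = 1877 t/hr


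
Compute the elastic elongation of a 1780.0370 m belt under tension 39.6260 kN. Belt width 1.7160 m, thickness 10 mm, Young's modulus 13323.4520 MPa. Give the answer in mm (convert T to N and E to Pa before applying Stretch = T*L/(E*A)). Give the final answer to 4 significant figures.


A = 1.7160 * 0.01 = 0.01716 m^2
Stretch = 39.6260*1000 * 1780.0370 / (13323.4520e6 * 0.01716) * 1000
Stretch = 308.5 mm


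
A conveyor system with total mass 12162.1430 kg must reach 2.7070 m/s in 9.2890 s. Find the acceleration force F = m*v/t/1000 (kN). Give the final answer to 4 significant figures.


F = 12162.1430 * 2.7070 / 9.2890 / 1000
F = 3.544 kN


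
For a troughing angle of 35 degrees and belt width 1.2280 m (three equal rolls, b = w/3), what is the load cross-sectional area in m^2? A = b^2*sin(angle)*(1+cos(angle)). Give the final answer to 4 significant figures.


b = 1.2280/3 = 0.409333 m
A = 0.409333^2 * sin(35 deg) * (1 + cos(35 deg))
A = 0.1748 m^2


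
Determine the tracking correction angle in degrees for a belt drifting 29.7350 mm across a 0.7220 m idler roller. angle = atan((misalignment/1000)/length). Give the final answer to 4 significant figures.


misalign_m = 29.7350 / 1000 = 0.029735 m
angle = atan(0.029735 / 0.7220)
angle = 2.358 deg


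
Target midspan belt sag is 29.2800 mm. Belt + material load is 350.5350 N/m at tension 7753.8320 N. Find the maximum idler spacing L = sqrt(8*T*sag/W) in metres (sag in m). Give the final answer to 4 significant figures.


sag = 29.2800/1000 = 0.029280 m
L = sqrt(8 * 7753.8320 * 0.029280 / 350.5350)
L = 2.276 m


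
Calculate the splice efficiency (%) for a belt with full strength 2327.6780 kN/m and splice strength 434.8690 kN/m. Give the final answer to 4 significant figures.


Eff = 434.8690 / 2327.6780 * 100
Eff = 18.68 %


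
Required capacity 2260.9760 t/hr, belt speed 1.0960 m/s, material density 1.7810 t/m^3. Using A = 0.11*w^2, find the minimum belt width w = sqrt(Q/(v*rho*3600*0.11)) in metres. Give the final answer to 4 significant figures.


A_req = 2260.9760 / (1.0960 * 1.7810 * 3600) = 0.32175 m^2
w = sqrt(0.32175 / 0.11)
w = 1.710 m


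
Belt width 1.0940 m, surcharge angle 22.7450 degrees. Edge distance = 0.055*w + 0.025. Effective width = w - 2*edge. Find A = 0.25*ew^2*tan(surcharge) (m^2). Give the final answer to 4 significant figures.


edge = 0.055*1.0940 + 0.025 = 0.08517 m
ew = 1.0940 - 2*0.08517 = 0.92366 m
A = 0.25 * 0.92366^2 * tan(22.7450 deg)
A = 0.08942 m^2


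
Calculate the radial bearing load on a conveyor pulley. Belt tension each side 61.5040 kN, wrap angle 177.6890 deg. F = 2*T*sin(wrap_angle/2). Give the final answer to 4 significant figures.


F = 2 * 61.5040 * sin(177.6890/2 deg)
F = 123.0 kN


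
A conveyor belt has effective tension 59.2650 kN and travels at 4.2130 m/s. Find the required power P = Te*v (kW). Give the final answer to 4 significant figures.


P = Te * v = 59.2650 * 4.2130
P = 249.7 kW


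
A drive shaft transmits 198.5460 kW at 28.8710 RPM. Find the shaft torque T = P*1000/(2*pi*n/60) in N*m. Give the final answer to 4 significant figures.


omega = 2*pi*28.8710/60 = 3.02336 rad/s
T = 198.5460*1000 / 3.02336
T = 65670 N*m


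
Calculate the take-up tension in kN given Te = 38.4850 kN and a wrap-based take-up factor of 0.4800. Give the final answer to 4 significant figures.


T_tu = 38.4850 * 0.4800
T_tu = 18.47 kN


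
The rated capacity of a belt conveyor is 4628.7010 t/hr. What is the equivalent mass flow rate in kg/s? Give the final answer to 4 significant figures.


m_dot = 4628.7010 * 1000 / 3600
m_dot = 1286 kg/s


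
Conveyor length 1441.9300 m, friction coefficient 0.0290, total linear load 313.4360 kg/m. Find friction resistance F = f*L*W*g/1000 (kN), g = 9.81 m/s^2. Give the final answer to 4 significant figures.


F = 0.0290 * 1441.9300 * 313.4360 * 9.81 / 1000
F = 128.6 kN


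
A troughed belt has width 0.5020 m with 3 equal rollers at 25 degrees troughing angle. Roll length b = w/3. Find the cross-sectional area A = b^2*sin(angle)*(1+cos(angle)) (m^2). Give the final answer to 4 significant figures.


b = 0.5020/3 = 0.167333 m
A = 0.167333^2 * sin(25 deg) * (1 + cos(25 deg))
A = 0.02256 m^2


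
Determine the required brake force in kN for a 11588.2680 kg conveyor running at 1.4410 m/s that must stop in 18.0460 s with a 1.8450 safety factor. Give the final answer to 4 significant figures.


F = 11588.2680 * 1.4410 / 18.0460 * 1.8450 / 1000
F = 1.707 kN


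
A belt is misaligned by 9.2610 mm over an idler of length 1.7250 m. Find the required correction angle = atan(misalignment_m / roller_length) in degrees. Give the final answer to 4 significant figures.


misalign_m = 9.2610 / 1000 = 0.009261 m
angle = atan(0.009261 / 1.7250)
angle = 0.3076 deg


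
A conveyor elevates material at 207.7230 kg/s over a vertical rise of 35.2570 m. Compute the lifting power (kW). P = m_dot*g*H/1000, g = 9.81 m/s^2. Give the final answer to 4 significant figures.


P = 207.7230 * 9.81 * 35.2570 / 1000
P = 71.85 kW


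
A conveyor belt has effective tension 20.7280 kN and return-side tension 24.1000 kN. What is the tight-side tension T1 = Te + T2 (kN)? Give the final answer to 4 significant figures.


T1 = Te + T2 = 20.7280 + 24.1000
T1 = 44.83 kN


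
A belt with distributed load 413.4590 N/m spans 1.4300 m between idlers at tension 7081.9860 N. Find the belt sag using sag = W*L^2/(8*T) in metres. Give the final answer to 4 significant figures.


sag = 413.4590 * 1.4300^2 / (8 * 7081.9860)
sag = 0.01492 m


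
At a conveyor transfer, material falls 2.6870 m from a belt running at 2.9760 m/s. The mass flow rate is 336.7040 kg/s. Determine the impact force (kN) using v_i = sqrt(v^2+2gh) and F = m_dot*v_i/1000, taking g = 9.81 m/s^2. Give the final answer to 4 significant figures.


v_i = sqrt(2.9760^2 + 2*9.81*2.6870) = 7.84701 m/s
F = 336.7040 * 7.84701 / 1000
F = 2.642 kN


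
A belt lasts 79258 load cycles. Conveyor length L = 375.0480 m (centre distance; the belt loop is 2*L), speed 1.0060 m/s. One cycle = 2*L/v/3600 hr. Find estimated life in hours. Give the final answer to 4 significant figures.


cycle_time = 2 * 375.0480 / 1.0060 / 3600 = 0.207117 hr
life = 79258 * 0.207117 = 16420 hours


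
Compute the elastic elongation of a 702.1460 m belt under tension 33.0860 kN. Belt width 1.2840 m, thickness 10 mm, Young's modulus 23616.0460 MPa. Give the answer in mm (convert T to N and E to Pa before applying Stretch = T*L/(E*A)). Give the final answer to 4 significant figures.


A = 1.2840 * 0.01 = 0.01284 m^2
Stretch = 33.0860*1000 * 702.1460 / (23616.0460e6 * 0.01284) * 1000
Stretch = 76.61 mm


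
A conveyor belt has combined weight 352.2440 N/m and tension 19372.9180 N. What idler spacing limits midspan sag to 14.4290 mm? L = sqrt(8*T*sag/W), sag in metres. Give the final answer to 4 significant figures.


sag = 14.4290/1000 = 0.014429 m
L = sqrt(8 * 19372.9180 * 0.014429 / 352.2440)
L = 2.520 m


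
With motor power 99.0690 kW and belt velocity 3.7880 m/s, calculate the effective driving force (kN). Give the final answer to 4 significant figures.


Te = P / v = 99.0690 / 3.7880
Te = 26.15 kN


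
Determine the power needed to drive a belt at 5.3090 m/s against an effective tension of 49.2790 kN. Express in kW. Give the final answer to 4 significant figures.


P = Te * v = 49.2790 * 5.3090
P = 261.6 kW


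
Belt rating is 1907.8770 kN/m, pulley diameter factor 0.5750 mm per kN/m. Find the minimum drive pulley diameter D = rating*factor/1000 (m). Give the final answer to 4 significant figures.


D = 1907.8770 * 0.5750 / 1000
D = 1.097 m


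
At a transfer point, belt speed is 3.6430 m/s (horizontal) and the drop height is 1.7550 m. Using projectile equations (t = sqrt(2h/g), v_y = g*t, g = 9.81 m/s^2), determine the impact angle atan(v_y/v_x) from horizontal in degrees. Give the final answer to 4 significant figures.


t = sqrt(2*1.7550/9.81) = 0.598162 s
v_y = 9.81 * 0.598162 = 5.86797 m/s
angle = atan(5.86797 / 3.6430) = 58.17 deg


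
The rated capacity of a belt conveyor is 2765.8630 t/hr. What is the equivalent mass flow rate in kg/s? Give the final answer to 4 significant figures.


m_dot = 2765.8630 * 1000 / 3600
m_dot = 768.3 kg/s


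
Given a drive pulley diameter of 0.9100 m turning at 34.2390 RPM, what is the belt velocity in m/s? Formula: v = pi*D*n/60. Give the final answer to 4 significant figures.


v = pi * 0.9100 * 34.2390 / 60
v = 1.631 m/s


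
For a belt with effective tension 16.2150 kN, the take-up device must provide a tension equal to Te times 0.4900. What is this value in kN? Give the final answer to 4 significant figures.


T_tu = 16.2150 * 0.4900
T_tu = 7.945 kN


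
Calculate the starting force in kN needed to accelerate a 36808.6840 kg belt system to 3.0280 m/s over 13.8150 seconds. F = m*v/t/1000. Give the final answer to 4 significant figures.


F = 36808.6840 * 3.0280 / 13.8150 / 1000
F = 8.068 kN


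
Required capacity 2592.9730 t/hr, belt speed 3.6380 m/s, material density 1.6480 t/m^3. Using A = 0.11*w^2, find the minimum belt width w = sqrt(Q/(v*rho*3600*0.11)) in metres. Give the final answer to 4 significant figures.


A_req = 2592.9730 / (3.6380 * 1.6480 * 3600) = 0.120137 m^2
w = sqrt(0.120137 / 0.11)
w = 1.045 m
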